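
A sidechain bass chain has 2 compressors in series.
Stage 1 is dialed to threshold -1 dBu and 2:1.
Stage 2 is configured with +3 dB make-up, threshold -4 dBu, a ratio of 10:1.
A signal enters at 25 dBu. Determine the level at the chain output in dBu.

0.6 dBu

Stage 1: 25 dBu is 26 dB over -1 dBu; at 2:1 that becomes 13 dB over, giving 12 dBu.
Stage 2: 16 dB above -4 dBu, reduced 10:1 to 1.6 dB above → -2.4 dBu; +3 dB make-up → 0.6 dBu.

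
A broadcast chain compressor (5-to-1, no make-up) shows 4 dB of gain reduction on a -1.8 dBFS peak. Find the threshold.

-6.8 dBFS

Let T be the threshold. Output overshoot = (input overshoot)/R, so -5.8 − T = (-1.8 − T)/5.
5·(-5.8 − T) = -1.8 − T → 4·T = -29 − (-1.8) = -27.2.
T = -27.2/4 = -6.8 dBFS.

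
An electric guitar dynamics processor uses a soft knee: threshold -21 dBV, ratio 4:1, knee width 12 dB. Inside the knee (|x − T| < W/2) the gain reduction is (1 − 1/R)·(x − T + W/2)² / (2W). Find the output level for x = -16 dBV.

-19.78125 dBV

x − T + W/2 = -16 − (-21) + 6 = 11.
GR = (1 − 1/4) × 11² / 24 = 0.75 × 121 / 24 = 3.78125 dB.
Output = -16 − 3.78125 = -19.78125 dBV.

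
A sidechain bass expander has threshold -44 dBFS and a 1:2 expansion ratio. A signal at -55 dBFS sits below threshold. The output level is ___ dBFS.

Undershoot = (-44) − (-55) = 11 dB.
At 1:2, that expands to 22 dB under threshold.
Output = -44 − 22 = -66 dBFS.

-66 dBFS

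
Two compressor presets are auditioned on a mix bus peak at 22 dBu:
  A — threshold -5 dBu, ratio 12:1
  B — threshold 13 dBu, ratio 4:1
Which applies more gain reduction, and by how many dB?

A, by 18 dB

A: 27 dB over, compressed to 2.25 dB over, so 24.75 dB of GR.
B: 9 dB over, compressed to 2.25 dB over, so 6.75 dB of GR.
Difference: 18 dB in favour of A.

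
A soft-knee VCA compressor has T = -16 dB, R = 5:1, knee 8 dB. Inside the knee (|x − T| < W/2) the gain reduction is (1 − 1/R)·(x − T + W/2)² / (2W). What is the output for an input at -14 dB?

x − T + W/2 = -14 − (-16) + 4 = 6.
GR = (1 − 1/5) × 6² / 16 = 0.8 × 36 / 16 = 1.8 dB.
Output = -14 − 1.8 = -15.8 dB.

-15.8 dB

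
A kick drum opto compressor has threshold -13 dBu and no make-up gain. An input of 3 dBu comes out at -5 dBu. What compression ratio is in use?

2:1

Input overshoot = 3 − (-13) = 16 dB; output overshoot = -5 − (-13) = 8 dB.
Ratio = 16 / 8 = 2.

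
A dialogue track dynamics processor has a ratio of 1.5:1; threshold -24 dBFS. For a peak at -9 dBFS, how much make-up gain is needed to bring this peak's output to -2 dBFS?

Without make-up, output = threshold + overshoot/1.5 = -24 + 10 = -14 dBFS.
Gap to target: 12 dB.

12 dB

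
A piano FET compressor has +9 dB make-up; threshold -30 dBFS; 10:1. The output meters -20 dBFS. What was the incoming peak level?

-20 dBFS

Stripping the +9 dB make-up gives -29 dBFS at the gain stage.
The compressed level sits -29 − (-30) = 1 dB over threshold.
Undo the ratio: input overshoot = 1 × 10 = 10 dB, giving input = -20 dBFS.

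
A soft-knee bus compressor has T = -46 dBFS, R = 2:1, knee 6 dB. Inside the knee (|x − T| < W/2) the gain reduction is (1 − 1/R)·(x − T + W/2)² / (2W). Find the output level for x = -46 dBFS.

-46.375 dBFS

x − T + W/2 = -46 − (-46) + 3 = 3.
GR = (1 − 1/2) × 3² / 12 = 0.5 × 9 / 12 = 0.375 dB.
Output = -46 − 0.375 = -46.375 dBFS.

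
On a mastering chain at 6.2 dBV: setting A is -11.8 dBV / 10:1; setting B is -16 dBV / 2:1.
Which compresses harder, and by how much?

A: 18 dB over, compressed to 1.8 dB over, so 16.2 dB of GR.
B: 22.2 dB over, compressed to 11.1 dB over, so 11.1 dB of GR.
Difference: 5.1 dB in favour of A.

A, by 5.1 dB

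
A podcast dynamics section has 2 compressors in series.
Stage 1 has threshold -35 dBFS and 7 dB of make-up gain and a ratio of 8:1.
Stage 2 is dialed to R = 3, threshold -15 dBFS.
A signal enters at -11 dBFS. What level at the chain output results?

-25 dBFS

Stage 1: 24 dB above -35 dBFS, reduced 8:1 to 3 dB above → -32 dBFS; +7 dB make-up → -25 dBFS.
Stage 2: below threshold (-25 ≤ -15); passes unchanged; output -25 dBFS.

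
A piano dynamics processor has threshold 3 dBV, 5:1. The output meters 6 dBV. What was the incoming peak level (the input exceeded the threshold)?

18 dBV

Post-compression overshoot = 6 − 3 = 3 dB.
Undo the ratio: input overshoot = 3 × 5 = 15 dB, giving input = 18 dBV.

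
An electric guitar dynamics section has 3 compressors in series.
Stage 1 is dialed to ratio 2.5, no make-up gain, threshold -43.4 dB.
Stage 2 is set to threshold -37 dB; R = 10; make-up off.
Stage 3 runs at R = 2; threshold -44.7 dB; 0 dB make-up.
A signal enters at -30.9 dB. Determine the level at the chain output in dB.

-41.55 dB

Stage 1: 12.5 dB above -43.4 dB, reduced 2.5:1 to 5 dB above → -38.4 dB.
Stage 2: -38.4 dB ≤ -37 dB, so stage 2 doesn't engage; output -38.4 dB.
Stage 3: overshoot 6.3 dB → 6.3/2 = 3.15 dB → -41.55 dB.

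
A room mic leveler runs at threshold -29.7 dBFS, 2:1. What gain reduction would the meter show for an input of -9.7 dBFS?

Overshoot = -9.7 − (-29.7) = 20 dB.
A 2:1 ratio leaves 10 dB of that excess.
GR = overshoot in − overshoot out = 20 − 10 = 10 dB.

10 dB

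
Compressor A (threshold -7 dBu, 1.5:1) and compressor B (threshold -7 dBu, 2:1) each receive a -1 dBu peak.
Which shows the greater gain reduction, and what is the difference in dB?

B, by 1 dB

A: overshoot 6 dB → output overshoot 4 dB → GR 2 dB.
B: overshoot 6 dB → output overshoot 3 dB → GR 3 dB.
Difference: 1 dB in favour of B.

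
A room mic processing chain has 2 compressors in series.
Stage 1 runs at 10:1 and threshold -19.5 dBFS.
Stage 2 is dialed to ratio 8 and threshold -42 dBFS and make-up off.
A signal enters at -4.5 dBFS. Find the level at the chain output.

-39 dBFS

Stage 1: overshoot 15 dB → 15/10 = 1.5 dB → -18 dBFS.
Stage 2: 24 dB above -42 dBFS, reduced 8:1 to 3 dB above → -39 dBFS.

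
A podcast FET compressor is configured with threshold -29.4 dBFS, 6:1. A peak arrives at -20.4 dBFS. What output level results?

-27.9 dBFS

Overshoot: -20.4 − (-29.4) = 9 dB.
The 9 dB excess becomes 1.5 dB after 6:1 reduction.
Output = -29.4 + 1.5 = -27.9 dBFS.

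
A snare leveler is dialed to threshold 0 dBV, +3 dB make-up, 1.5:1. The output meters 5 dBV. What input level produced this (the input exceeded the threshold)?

Remove make-up: 5 − 3 = 2 dBV.
Post-compression overshoot = 2 − 0 = 2 dB.
Undo the ratio: input overshoot = 2 × 1.5 = 3 dB, giving input = 3 dBV.

3 dBV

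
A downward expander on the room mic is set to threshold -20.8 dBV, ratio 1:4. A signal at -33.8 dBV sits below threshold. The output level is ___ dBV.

Below threshold, a 1:4 expander applies gain = (4−1)×(T − x) of attenuation.
(4−1) × 13 = 39 dB, so output = -33.8 − 39 = -72.8 dBV.

-72.8 dBV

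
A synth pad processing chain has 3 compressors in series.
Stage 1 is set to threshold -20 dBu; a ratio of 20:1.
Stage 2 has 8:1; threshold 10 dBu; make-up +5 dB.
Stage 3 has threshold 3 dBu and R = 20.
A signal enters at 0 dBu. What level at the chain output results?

Stage 1: 20 dB above -20 dBu, reduced 20:1 to 1 dB above → -19 dBu.
Stage 2: below threshold (-19 ≤ 10); passes unchanged; make-up brings it to -14 dBu.
Stage 3: -14 dBu ≤ 3 dBu, so stage 3 doesn't engage; output -14 dBu.

-14 dBu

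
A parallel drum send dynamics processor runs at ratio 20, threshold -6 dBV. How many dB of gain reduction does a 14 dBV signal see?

19 dB

14 dBV exceeds the threshold by 20 dB.
After 20:1 compression the overshoot becomes 20/20 = 1 dB.
So the signal is attenuated by 20 − 1 = 19 dB.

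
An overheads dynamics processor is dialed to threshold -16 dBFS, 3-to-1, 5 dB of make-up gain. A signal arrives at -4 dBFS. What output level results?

Overshoot: -4 − (-16) = 12 dB.
3:1 compression reduces that to 12/3 = 4 dB over.
That puts the output at -12 dBFS; make-up adds 5 dB, giving -7 dBFS.

-7 dBFS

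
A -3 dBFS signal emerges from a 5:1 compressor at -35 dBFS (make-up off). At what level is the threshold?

-43 dBFS

Let T be the threshold. Output overshoot = (input overshoot)/R, so -35 − T = (-3 − T)/5.
5·(-35 − T) = -3 − T → 4·T = -175 − (-3) = -172.
T = -172/4 = -43 dBFS.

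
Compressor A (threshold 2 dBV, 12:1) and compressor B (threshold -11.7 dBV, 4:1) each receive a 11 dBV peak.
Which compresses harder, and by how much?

A: 9 dB over, compressed to 0.75 dB over, so 8.25 dB of GR.
B: 22.7 dB over, compressed to 5.675 dB over, so 17.025 dB of GR.
B applies 8.775 dB more gain reduction.

B, by 8.775 dB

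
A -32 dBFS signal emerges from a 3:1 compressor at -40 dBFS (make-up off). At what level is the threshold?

-44 dBFS

Input is 12 dB above T (since output overshoot × R = input overshoot: (-40 − T)·3 = -32 − T gives T = -44 dBFS).
Check: -44 + (-32 − (-44))/3 = -44 + 4 = -40 dBFS. ✓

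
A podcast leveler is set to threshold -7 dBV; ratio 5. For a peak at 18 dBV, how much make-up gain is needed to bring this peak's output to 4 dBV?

Overshoot 25 dB → 25/5 = 5 dB after compression, so the compressed level is -7 + 5 = -2 dBV.
Make-up = target − compressed = 4 − (-2) = 6 dB.

6 dB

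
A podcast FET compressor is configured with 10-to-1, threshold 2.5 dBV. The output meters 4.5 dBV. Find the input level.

22.5 dBV

Post-compression overshoot = 4.5 − 2.5 = 2 dB.
Input overshoot = R × output overshoot = 20 dB → input = 2.5 + 20 = 22.5 dBV.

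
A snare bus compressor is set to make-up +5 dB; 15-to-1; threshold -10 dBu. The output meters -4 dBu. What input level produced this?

Before make-up, the level was -4 − 5 = -9 dBu.
Post-compression overshoot = -9 − (-10) = 1 dB.
Before 15:1 compression the overshoot was 1 × 15 = 15 dB, so input = -10 + 15 = 5 dBu.

5 dBu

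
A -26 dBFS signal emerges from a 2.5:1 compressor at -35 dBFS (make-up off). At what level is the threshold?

-41 dBFS

Gain reduction = -26 − (-35) = 9 dB; output overshoot = GR / (R − 1) = 9 / 1.5 = 6 dB.
Threshold = output − output overshoot = -35 − 6 = -41 dBFS.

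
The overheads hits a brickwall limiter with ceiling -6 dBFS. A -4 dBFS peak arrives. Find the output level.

A brickwall limiter is an ∞:1 compressor: any input above the ceiling is clamped to -6 dBFS.

-6 dBFS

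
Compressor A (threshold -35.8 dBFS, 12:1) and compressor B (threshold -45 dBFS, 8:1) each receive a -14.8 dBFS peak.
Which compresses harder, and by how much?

A: overshoot 21 dB → output overshoot 1.75 dB → GR 19.25 dB.
B: overshoot 30.2 dB → output overshoot 3.775 dB → GR 26.425 dB.
B applies 7.175 dB more gain reduction.

B, by 7.175 dB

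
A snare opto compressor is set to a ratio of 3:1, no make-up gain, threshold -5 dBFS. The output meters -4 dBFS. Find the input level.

That's 1 dB above the -5 dBFS threshold.
Input overshoot = R × output overshoot = 3 dB → input = -5 + 3 = -2 dBFS.

-2 dBFS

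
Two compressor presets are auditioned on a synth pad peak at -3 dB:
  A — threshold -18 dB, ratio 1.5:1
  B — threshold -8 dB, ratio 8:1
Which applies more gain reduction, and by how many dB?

A, by 0.625 dB

A: overshoot 15 dB → output overshoot 10 dB → GR 5 dB.
B: overshoot 5 dB → output overshoot 0.625 dB → GR 4.375 dB.
A applies 0.625 dB more gain reduction.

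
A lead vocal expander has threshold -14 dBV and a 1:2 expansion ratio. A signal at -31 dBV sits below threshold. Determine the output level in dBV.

-48 dBV

The input is 17 dB below the -14 dBV threshold.
A 1:2 expander multiplies undershoot by 2: 17 × 2 = 34 dB below threshold.
Output = -14 − 34 = -48 dBV.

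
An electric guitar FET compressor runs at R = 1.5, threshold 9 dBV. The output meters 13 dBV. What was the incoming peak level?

15 dBV

The compressed level sits 13 − 9 = 4 dB over threshold.
Before 1.5:1 compression the overshoot was 4 × 1.5 = 6 dB, so input = 9 + 6 = 15 dBV.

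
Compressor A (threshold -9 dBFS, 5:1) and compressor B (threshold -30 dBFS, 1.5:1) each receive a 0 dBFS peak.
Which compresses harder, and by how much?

A: 9 dB over, compressed to 1.8 dB over, so 7.2 dB of GR.
B: 30 dB over, compressed to 20 dB over, so 10 dB of GR.
B applies 2.8 dB more gain reduction.

B, by 2.8 dB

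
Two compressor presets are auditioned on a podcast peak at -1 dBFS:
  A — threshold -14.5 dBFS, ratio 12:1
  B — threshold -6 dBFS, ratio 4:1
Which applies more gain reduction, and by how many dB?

A, by 8.625 dB

A: overshoot 13.5 dB → output overshoot 1.125 dB → GR 12.375 dB.
B: overshoot 5 dB → output overshoot 1.25 dB → GR 3.75 dB.
A applies 8.625 dB more gain reduction.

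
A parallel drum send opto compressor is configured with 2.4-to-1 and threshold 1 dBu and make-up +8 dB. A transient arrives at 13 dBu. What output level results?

14 dBu

Overshoot: 13 − 1 = 12 dB.
The 12 dB excess becomes 5 dB after 2.4:1 reduction.
So the level is 1 + 5 = 6 dBu; make-up adds 8 dB, giving 14 dBu.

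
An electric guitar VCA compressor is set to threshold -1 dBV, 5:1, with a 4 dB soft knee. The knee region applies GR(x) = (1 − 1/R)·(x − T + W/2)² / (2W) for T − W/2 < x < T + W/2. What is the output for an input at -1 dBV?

-1.4 dBV

x − T + W/2 = -1 − (-1) + 2 = 2.
GR = (1 − 1/5) × 2² / 8 = 0.8 × 4 / 8 = 0.4 dB.
Output = -1 − 0.4 = -1.4 dBV.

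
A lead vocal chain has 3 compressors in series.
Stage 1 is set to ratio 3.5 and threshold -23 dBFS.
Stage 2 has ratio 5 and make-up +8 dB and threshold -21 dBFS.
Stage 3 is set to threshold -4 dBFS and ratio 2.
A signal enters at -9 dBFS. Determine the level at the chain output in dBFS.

-12.6 dBFS

Stage 1: -9 dBFS is 14 dB over -23 dBFS; at 3.5:1 that becomes 4 dB over, giving -19 dBFS.
Stage 2: -19 dBFS is 2 dB over -21 dBFS; at 5:1 that becomes 0.4 dB over, giving -20.6 dBFS; +8 dB make-up → -12.6 dBFS.
Stage 3: -12.6 dBFS ≤ -4 dBFS, so stage 3 doesn't engage; output -12.6 dBFS.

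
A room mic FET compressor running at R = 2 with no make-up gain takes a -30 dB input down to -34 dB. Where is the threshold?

Gain reduction = -30 − (-34) = 4 dB; output overshoot = GR / (R − 1) = 4 / 1 = 4 dB.
Threshold = output − output overshoot = -34 − 4 = -38 dB.

-38 dB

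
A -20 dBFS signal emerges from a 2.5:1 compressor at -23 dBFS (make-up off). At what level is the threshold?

Gain reduction = -20 − (-23) = 3 dB; output overshoot = GR / (R − 1) = 3 / 1.5 = 2 dB.
Threshold = output − output overshoot = -23 − 2 = -25 dBFS.

-25 dBFS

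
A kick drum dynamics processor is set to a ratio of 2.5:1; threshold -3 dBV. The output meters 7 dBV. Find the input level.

22 dBV

Post-compression overshoot = 7 − (-3) = 10 dB.
Undo the ratio: input overshoot = 10 × 2.5 = 25 dB, giving input = 22 dBV.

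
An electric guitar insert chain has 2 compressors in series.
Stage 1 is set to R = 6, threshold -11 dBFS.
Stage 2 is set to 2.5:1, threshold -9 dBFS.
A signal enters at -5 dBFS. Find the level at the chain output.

Stage 1: -5 dBFS is 6 dB over -11 dBFS; at 6:1 that becomes 1 dB over, giving -10 dBFS.
Stage 2: below threshold (-10 ≤ -9); passes unchanged; output -10 dBFS.

-10 dBFS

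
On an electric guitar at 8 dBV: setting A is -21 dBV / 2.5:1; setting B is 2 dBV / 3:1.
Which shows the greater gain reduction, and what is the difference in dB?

A: overshoot 29 dB → output overshoot 11.6 dB → GR 17.4 dB.
B: overshoot 6 dB → output overshoot 2 dB → GR 4 dB.
Difference: 13.4 dB in favour of A.

A, by 13.4 dB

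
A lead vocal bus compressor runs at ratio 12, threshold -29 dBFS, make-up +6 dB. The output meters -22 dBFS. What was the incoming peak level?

Remove make-up: -22 − 6 = -28 dBFS.
That's 1 dB above the -29 dBFS threshold.
Undo the ratio: input overshoot = 1 × 12 = 12 dB, giving input = -17 dBFS.

-17 dBFS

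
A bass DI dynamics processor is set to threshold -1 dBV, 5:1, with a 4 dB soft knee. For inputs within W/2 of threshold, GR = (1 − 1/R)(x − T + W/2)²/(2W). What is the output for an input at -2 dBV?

-2.1 dBV

x − T + W/2 = -2 − (-1) + 2 = 1.
GR = (1 − 1/5) × 1² / 8 = 0.8 × 1 / 8 = 0.1 dB.
Output = -2 − 0.1 = -2.1 dBV.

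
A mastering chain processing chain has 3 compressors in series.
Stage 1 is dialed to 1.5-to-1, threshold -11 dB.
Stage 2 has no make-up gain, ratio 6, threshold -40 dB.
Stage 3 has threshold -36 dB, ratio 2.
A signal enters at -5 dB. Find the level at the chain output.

Stage 1: overshoot 6 dB → 6/1.5 = 4 dB → -7 dB.
Stage 2: overshoot 33 dB → 33/6 = 5.5 dB → -34.5 dB.
Stage 3: overshoot 1.5 dB → 1.5/2 = 0.75 dB → -35.25 dB.

-35.25 dB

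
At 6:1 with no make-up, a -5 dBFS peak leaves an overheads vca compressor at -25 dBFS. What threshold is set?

-29 dBFS

Input is 24 dB above T (since output overshoot × R = input overshoot: (-25 − T)·6 = -5 − T gives T = -29 dBFS).
Check: -29 + (-5 − (-29))/6 = -29 + 4 = -25 dBFS. ✓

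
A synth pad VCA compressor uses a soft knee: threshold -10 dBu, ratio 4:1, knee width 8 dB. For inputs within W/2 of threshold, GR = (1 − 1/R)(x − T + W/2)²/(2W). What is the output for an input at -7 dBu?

-9.296875 dBu

x − T + W/2 = -7 − (-10) + 4 = 7.
GR = (1 − 1/4) × 7² / 16 = 0.75 × 49 / 16 = 2.296875 dB.
Output = -7 − 2.296875 = -9.296875 dBu.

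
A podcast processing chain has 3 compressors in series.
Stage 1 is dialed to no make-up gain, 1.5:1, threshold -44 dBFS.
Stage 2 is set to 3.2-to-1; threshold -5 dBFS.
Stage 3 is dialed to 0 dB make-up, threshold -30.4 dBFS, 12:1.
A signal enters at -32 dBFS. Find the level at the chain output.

Stage 1: overshoot 12 dB → 12/1.5 = 8 dB → -36 dBFS.
Stage 2: -36 dBFS is at or below the -5 dBFS threshold — no compression; output -36 dBFS.
Stage 3: below threshold (-36 ≤ -30.4); passes unchanged; output -36 dBFS.

-36 dBFS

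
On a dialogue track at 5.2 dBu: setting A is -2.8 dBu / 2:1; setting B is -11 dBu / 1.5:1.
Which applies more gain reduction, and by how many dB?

A: overshoot 8 dB → output overshoot 4 dB → GR 4 dB.
B: overshoot 16.2 dB → output overshoot 10.8 dB → GR 5.4 dB.
B applies 1.4 dB more gain reduction.

B, by 1.4 dB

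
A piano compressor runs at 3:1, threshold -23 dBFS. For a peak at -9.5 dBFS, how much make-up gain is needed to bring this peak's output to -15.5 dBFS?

3 dB

The peak compresses to -23 + 13.5/3 = -18.5 dBFS.
To reach -15.5 dBFS requires -15.5 − (-18.5) = 3 dB of make-up.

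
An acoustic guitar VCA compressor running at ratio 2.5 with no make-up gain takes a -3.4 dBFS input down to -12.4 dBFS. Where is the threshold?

Let T be the threshold. Output overshoot = (input overshoot)/R, so -12.4 − T = (-3.4 − T)/2.5.
2.5·(-12.4 − T) = -3.4 − T → 1.5·T = -31 − (-3.4) = -27.6.
T = -27.6/1.5 = -18.4 dBFS.

-18.4 dBFS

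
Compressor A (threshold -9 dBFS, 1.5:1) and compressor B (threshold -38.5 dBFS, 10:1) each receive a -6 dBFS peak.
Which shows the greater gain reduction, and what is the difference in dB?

A: GR = 3 − 3/1.5 = 1 dB.
B: GR = 32.5 − 32.5/10 = 29.25 dB.
B applies 28.25 dB more gain reduction.

B, by 28.25 dB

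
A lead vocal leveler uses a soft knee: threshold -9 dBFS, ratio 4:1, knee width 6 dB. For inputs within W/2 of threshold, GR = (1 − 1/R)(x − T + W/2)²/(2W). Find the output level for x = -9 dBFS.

x − T + W/2 = -9 − (-9) + 3 = 3.
GR = (1 − 1/4) × 3² / 12 = 0.75 × 9 / 12 = 0.5625 dB.
Output = -9 − 0.5625 = -9.5625 dBFS.

-9.5625 dBFS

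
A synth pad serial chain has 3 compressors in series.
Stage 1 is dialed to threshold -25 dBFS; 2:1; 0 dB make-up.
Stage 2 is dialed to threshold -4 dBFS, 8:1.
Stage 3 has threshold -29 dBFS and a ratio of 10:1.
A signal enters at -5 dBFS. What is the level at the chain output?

Stage 1: -5 dBFS is 20 dB over -25 dBFS; at 2:1 that becomes 10 dB over, giving -15 dBFS.
Stage 2: -15 dBFS is at or below the -4 dBFS threshold — no compression; output -15 dBFS.
Stage 3: overshoot 14 dB → 14/10 = 1.4 dB → -27.6 dBFS.

-27.6 dBFS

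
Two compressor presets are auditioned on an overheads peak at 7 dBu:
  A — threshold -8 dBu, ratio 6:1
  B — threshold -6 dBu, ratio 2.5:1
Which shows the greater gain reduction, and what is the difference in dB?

A, by 4.7 dB

A: 15 dB over, compressed to 2.5 dB over, so 12.5 dB of GR.
B: 13 dB over, compressed to 5.2 dB over, so 7.8 dB of GR.
A applies 4.7 dB more gain reduction.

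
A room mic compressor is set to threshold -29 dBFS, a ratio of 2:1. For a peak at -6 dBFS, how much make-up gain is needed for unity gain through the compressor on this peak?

11.5 dB

The peak compresses to -29 + 23/2 = -17.5 dBFS.
To reach -6 dBFS requires -6 − (-17.5) = 11.5 dB of make-up.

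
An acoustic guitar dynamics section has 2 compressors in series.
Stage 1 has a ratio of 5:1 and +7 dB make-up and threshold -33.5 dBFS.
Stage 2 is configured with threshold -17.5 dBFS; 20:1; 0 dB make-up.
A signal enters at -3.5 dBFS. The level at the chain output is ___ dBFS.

-20.5 dBFS

Stage 1: overshoot 30 dB → 30/5 = 6 dB → -27.5 dBFS; +7 dB make-up → -20.5 dBFS.
Stage 2: -20.5 dBFS ≤ -17.5 dBFS, so stage 2 doesn't engage; output -20.5 dBFS.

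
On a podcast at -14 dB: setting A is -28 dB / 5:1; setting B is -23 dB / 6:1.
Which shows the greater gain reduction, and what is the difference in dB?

A: 14 dB over, compressed to 2.8 dB over, so 11.2 dB of GR.
B: 9 dB over, compressed to 1.5 dB over, so 7.5 dB of GR.
Difference: 3.7 dB in favour of A.

A, by 3.7 dB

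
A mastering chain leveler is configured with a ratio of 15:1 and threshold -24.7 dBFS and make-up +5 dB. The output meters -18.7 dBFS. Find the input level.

Before make-up, the level was -18.7 − 5 = -23.7 dBFS.
The compressed level sits -23.7 − (-24.7) = 1 dB over threshold.
Before 15:1 compression the overshoot was 1 × 15 = 15 dB, so input = -24.7 + 15 = -9.7 dBFS.

-9.7 dBFS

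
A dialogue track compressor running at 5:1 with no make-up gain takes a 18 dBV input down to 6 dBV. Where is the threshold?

Input is 15 dB above T (since output overshoot × R = input overshoot: (6 − T)·5 = 18 − T gives T = 3 dBV).
Check: 3 + (18 − 3)/5 = 3 + 3 = 6 dBV. ✓

3 dBV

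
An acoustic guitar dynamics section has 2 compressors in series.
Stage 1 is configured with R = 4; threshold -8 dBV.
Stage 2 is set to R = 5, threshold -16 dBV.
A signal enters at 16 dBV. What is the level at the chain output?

-13.2 dBV

Stage 1: overshoot 24 dB → 24/4 = 6 dB → -2 dBV.
Stage 2: overshoot 14 dB → 14/5 = 2.8 dB → -13.2 dBV.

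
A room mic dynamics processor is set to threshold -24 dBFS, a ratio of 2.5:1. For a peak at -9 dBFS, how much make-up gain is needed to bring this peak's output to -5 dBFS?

The peak compresses to -24 + 15/2.5 = -18 dBFS.
To reach -5 dBFS requires -5 − (-18) = 13 dB of make-up.

13 dB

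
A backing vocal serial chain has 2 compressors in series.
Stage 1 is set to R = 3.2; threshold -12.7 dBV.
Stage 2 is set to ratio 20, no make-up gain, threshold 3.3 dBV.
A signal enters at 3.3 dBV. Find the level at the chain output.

-7.7 dBV

Stage 1: 16 dB above -12.7 dBV, reduced 3.2:1 to 5 dB above → -7.7 dBV.
Stage 2: below threshold (-7.7 ≤ 3.3); passes unchanged; output -7.7 dBV.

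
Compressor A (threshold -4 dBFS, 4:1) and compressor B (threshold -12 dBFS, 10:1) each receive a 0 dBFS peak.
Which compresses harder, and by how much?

B, by 7.8 dB

A: overshoot 4 dB → output overshoot 1 dB → GR 3 dB.
B: overshoot 12 dB → output overshoot 1.2 dB → GR 10.8 dB.
B applies 7.8 dB more gain reduction.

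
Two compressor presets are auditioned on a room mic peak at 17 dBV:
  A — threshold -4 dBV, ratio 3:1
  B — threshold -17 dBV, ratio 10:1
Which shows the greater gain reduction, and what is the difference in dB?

B, by 16.6 dB

A: 21 dB over, compressed to 7 dB over, so 14 dB of GR.
B: 34 dB over, compressed to 3.4 dB over, so 30.6 dB of GR.
B reduces 16.6 dB more.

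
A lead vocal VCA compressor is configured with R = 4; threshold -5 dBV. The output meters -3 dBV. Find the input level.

3 dBV

That's 2 dB above the -5 dBV threshold.
Input overshoot = R × output overshoot = 8 dB → input = -5 + 8 = 3 dBV.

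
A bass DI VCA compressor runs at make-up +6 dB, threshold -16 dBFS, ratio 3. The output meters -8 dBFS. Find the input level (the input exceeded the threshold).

Remove make-up: -8 − 6 = -14 dBFS.
The compressed level sits -14 − (-16) = 2 dB over threshold.
Before 3:1 compression the overshoot was 2 × 3 = 6 dB, so input = -16 + 6 = -10 dBFS.

-10 dBFS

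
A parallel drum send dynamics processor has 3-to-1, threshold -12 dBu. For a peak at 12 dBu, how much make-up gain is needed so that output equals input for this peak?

Overshoot 24 dB → 24/3 = 8 dB after compression, so the compressed level is -12 + 8 = -4 dBu.
Make-up = target − compressed = 12 − (-4) = 16 dB.

16 dB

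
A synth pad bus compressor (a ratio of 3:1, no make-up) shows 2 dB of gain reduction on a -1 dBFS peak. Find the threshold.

Input is 3 dB above T (since output overshoot × R = input overshoot: (-3 − T)·3 = -1 − T gives T = -4 dBFS).
Check: -4 + (-1 − (-4))/3 = -4 + 1 = -3 dBFS. ✓

-4 dBFS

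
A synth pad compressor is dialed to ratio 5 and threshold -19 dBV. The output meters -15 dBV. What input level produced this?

Post-compression overshoot = -15 − (-19) = 4 dB.
Undo the ratio: input overshoot = 4 × 5 = 20 dB, giving input = 1 dBV.

1 dBV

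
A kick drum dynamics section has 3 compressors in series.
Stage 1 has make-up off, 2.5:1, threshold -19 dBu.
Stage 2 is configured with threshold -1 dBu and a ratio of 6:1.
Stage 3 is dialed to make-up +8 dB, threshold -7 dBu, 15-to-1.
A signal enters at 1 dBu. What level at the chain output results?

Stage 1: 20 dB above -19 dBu, reduced 2.5:1 to 8 dB above → -11 dBu.
Stage 2: below threshold (-11 ≤ -1); passes unchanged; output -11 dBu.
Stage 3: -11 dBu ≤ -7 dBu, so stage 3 doesn't engage; make-up brings it to -3 dBu.

-3 dBu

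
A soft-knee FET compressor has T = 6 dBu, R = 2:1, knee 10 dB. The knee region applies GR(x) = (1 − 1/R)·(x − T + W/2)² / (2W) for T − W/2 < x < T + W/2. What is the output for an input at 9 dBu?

x − T + W/2 = 9 − 6 + 5 = 8.
GR = (1 − 1/2) × 8² / 20 = 0.5 × 64 / 20 = 1.6 dB.
Output = 9 − 1.6 = 7.4 dBu.

7.4 dBu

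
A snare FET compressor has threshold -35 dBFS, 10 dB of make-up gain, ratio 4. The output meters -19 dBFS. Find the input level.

Remove make-up: -19 − 10 = -29 dBFS.
That's 6 dB above the -35 dBFS threshold.
Input overshoot = R × output overshoot = 24 dB → input = -35 + 24 = -11 dBFS.

-11 dBFS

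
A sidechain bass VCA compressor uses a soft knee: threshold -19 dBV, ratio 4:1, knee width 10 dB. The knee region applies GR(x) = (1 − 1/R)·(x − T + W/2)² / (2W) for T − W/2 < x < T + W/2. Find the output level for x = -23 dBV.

x − T + W/2 = -23 − (-19) + 5 = 1.
GR = (1 − 1/4) × 1² / 20 = 0.75 × 1 / 20 = 0.0375 dB.
Output = -23 − 0.0375 = -23.0375 dBV.

-23.0375 dBV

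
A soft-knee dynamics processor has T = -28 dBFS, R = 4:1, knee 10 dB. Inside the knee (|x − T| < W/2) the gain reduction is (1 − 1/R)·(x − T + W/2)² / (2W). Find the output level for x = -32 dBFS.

x − T + W/2 = -32 − (-28) + 5 = 1.
GR = (1 − 1/4) × 1² / 20 = 0.75 × 1 / 20 = 0.0375 dB.
Output = -32 − 0.0375 = -32.0375 dBFS.

-32.0375 dBFS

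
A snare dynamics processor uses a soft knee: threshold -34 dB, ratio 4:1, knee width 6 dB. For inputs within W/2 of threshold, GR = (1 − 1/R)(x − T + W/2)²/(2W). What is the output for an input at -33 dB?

-34 dB

x − T + W/2 = -33 − (-34) + 3 = 4.
GR = (1 − 1/4) × 4² / 12 = 0.75 × 16 / 12 = 1 dB.
Output = -33 − 1 = -34 dB.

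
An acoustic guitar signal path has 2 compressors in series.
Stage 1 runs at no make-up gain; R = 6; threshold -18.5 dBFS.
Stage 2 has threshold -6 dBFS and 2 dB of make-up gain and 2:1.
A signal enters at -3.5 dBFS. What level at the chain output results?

Stage 1: -3.5 dBFS is 15 dB over -18.5 dBFS; at 6:1 that becomes 2.5 dB over, giving -16 dBFS.
Stage 2: -16 dBFS is at or below the -6 dBFS threshold — no compression; make-up brings it to -14 dBFS.

-14 dBFS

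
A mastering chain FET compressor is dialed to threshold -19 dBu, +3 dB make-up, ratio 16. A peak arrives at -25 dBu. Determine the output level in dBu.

-22 dBu

-25 dBu is 6 dB below the -19 dBu threshold, so no gain reduction is applied.
Make-up gain adds 3 dB: -25 + 3 = -22 dBu.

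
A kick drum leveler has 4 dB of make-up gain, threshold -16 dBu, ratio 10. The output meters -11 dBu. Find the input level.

-6 dBu

Before make-up, the level was -11 − 4 = -15 dBu.
That's 1 dB above the -16 dBu threshold.
Input overshoot = R × output overshoot = 10 dB → input = -16 + 10 = -6 dBu.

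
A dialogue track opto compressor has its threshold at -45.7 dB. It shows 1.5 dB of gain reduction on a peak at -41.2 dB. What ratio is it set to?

1.5:1

Input overshoot = -41.2 − (-45.7) = 4.5 dB.
Output overshoot = 4.5 − 1.5 = 3 dB.
Ratio = input overshoot / output overshoot = 4.5 / 3 = 1.5.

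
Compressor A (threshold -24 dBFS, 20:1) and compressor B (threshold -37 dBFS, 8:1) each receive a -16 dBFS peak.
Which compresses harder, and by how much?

B, by 10.775 dB

A: overshoot 8 dB → output overshoot 0.4 dB → GR 7.6 dB.
B: overshoot 21 dB → output overshoot 2.625 dB → GR 18.375 dB.
Difference: 10.775 dB in favour of B.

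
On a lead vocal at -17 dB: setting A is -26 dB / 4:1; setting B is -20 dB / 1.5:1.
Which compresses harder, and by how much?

A: overshoot 9 dB → output overshoot 2.25 dB → GR 6.75 dB.
B: overshoot 3 dB → output overshoot 2 dB → GR 1 dB.
Difference: 5.75 dB in favour of A.

A, by 5.75 dB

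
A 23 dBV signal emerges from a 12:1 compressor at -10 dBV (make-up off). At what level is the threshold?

Let T be the threshold. Output overshoot = (input overshoot)/R, so -10 − T = (23 − T)/12.
12·(-10 − T) = 23 − T → 11·T = -120 − 23 = -143.
T = -143/11 = -13 dBV.

-13 dBV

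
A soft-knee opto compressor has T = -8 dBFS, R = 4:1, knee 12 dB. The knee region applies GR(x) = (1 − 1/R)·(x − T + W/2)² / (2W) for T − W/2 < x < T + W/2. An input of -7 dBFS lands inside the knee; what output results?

x − T + W/2 = -7 − (-8) + 6 = 7.
GR = (1 − 1/4) × 7² / 24 = 0.75 × 49 / 24 = 1.53125 dB.
Output = -7 − 1.53125 = -8.53125 dBFS.

-8.53125 dBFS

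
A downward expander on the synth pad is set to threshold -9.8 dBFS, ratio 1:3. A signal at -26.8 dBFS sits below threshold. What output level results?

-60.8 dBFS

The input is 17 dB below the -9.8 dBFS threshold.
A 1:3 expander multiplies undershoot by 3: 17 × 3 = 51 dB below threshold.
Output = -9.8 − 51 = -60.8 dBFS.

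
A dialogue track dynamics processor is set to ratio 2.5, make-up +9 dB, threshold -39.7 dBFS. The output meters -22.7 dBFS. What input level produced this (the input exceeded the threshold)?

Stripping the +9 dB make-up gives -31.7 dBFS at the gain stage.
Post-compression overshoot = -31.7 − (-39.7) = 8 dB.
Undo the ratio: input overshoot = 8 × 2.5 = 20 dB, giving input = -19.7 dBFS.

-19.7 dBFS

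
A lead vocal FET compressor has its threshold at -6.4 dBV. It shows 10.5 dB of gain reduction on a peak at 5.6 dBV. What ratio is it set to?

Input overshoot = 5.6 − (-6.4) = 12 dB.
Output overshoot = 12 − 10.5 = 1.5 dB.
Ratio = input overshoot / output overshoot = 12 / 1.5 = 8.

8:1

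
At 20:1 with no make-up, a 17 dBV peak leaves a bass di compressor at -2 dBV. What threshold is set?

Let T be the threshold. Output overshoot = (input overshoot)/R, so -2 − T = (17 − T)/20.
20·(-2 − T) = 17 − T → 19·T = -40 − 17 = -57.
T = -57/19 = -3 dBV.

-3 dBV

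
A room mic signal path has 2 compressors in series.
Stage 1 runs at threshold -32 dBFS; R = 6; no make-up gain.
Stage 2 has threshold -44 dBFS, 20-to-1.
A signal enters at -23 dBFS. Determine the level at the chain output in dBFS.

-43.325 dBFS

Stage 1: overshoot 9 dB → 9/6 = 1.5 dB → -30.5 dBFS.
Stage 2: -30.5 dBFS is 13.5 dB over -44 dBFS; at 20:1 that becomes 0.675 dB over, giving -43.325 dBFS.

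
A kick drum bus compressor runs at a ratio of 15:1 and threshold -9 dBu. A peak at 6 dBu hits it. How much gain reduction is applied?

6 dBu exceeds the threshold by 15 dB.
A 15:1 ratio leaves 1 dB of that excess.
So the signal is attenuated by 15 − 1 = 14 dB.

14 dB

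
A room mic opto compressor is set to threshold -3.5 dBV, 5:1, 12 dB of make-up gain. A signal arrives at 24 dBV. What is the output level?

Overshoot: 24 − (-3.5) = 27.5 dB.
The 27.5 dB excess becomes 5.5 dB after 5:1 reduction.
So the level is -3.5 + 5.5 = 2 dBV; make-up adds 12 dB, giving 14 dBV.

14 dBV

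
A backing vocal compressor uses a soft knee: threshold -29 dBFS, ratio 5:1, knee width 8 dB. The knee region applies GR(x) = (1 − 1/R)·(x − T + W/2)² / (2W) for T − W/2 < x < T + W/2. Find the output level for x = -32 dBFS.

-32.05 dBFS

x − T + W/2 = -32 − (-29) + 4 = 1.
GR = (1 − 1/5) × 1² / 16 = 0.8 × 1 / 16 = 0.05 dB.
Output = -32 − 0.05 = -32.05 dBFS.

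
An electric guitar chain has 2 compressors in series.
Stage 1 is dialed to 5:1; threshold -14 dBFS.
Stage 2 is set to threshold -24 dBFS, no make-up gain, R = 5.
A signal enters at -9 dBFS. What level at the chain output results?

-21.8 dBFS

Stage 1: 5 dB above -14 dBFS, reduced 5:1 to 1 dB above → -13 dBFS.
Stage 2: -13 dBFS is 11 dB over -24 dBFS; at 5:1 that becomes 2.2 dB over, giving -21.8 dBFS.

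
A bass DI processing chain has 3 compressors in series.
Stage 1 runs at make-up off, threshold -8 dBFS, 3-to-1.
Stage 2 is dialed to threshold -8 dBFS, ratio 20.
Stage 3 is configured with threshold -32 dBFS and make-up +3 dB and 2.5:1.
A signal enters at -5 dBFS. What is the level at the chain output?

Stage 1: -5 dBFS is 3 dB over -8 dBFS; at 3:1 that becomes 1 dB over, giving -7 dBFS.
Stage 2: overshoot 1 dB → 1/20 = 0.05 dB → -7.95 dBFS.
Stage 3: 24.05 dB above -32 dBFS, reduced 2.5:1 to 9.62 dB above → -22.38 dBFS; +3 dB make-up → -19.38 dBFS.

-19.38 dBFS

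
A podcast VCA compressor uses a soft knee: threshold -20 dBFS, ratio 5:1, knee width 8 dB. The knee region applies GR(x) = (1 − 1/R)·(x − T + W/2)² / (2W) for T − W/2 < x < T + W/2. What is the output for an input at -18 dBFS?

x − T + W/2 = -18 − (-20) + 4 = 6.
GR = (1 − 1/5) × 6² / 16 = 0.8 × 36 / 16 = 1.8 dB.
Output = -18 − 1.8 = -19.8 dBFS.

-19.8 dBFS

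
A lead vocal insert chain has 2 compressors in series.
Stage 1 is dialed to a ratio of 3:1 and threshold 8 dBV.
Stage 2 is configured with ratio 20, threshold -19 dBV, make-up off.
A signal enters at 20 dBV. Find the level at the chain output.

-17.45 dBV

Stage 1: 12 dB above 8 dBV, reduced 3:1 to 4 dB above → 12 dBV.
Stage 2: 12 dBV is 31 dB over -19 dBV; at 20:1 that becomes 1.55 dB over, giving -17.45 dBV.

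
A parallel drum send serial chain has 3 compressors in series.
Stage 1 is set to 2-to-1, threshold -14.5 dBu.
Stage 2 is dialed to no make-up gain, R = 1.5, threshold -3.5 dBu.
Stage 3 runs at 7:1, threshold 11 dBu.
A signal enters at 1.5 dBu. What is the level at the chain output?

-6.5 dBu

Stage 1: overshoot 16 dB → 16/2 = 8 dB → -6.5 dBu.
Stage 2: below threshold (-6.5 ≤ -3.5); passes unchanged; output -6.5 dBu.
Stage 3: below threshold (-6.5 ≤ 11); passes unchanged; output -6.5 dBu.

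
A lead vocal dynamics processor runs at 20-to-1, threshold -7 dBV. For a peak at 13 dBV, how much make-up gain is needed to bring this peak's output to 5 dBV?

11 dB

The peak compresses to -7 + 20/20 = -6 dBV.
To reach 5 dBV requires 5 − (-6) = 11 dB of make-up.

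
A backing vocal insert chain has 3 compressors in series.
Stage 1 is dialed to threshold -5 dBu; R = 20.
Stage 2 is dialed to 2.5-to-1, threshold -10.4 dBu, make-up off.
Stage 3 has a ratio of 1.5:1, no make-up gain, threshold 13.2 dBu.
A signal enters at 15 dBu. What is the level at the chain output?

-7.84 dBu

Stage 1: 15 dBu is 20 dB over -5 dBu; at 20:1 that becomes 1 dB over, giving -4 dBu.
Stage 2: 6.4 dB above -10.4 dBu, reduced 2.5:1 to 2.56 dB above → -7.84 dBu.
Stage 3: -7.84 dBu ≤ 13.2 dBu, so stage 3 doesn't engage; output -7.84 dBu.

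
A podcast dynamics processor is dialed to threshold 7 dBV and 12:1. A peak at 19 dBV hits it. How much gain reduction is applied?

The signal is 12 dB above threshold.
At 12:1, output sits 12/12 = 1 dB above threshold.
GR = overshoot in − overshoot out = 12 − 1 = 11 dB.

11 dB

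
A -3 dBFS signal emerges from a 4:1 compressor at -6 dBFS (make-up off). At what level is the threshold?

-7 dBFS

Gain reduction = -3 − (-6) = 3 dB; output overshoot = GR / (R − 1) = 3 / 3 = 1 dB.
Threshold = output − output overshoot = -6 − 1 = -7 dBFS.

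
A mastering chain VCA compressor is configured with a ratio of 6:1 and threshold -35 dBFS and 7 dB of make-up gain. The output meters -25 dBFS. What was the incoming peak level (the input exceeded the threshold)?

Before make-up, the level was -25 − 7 = -32 dBFS.
The compressed level sits -32 − (-35) = 3 dB over threshold.
Before 6:1 compression the overshoot was 3 × 6 = 18 dB, so input = -35 + 18 = -17 dBFS.

-17 dBFS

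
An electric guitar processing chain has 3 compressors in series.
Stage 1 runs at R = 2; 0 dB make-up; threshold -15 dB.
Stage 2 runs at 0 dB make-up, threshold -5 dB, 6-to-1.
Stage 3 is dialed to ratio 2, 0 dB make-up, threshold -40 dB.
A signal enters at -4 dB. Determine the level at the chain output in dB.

-24.75 dB

Stage 1: 11 dB above -15 dB, reduced 2:1 to 5.5 dB above → -9.5 dB.
Stage 2: below threshold (-9.5 ≤ -5); passes unchanged; output -9.5 dB.
Stage 3: overshoot 30.5 dB → 30.5/2 = 15.25 dB → -24.75 dB.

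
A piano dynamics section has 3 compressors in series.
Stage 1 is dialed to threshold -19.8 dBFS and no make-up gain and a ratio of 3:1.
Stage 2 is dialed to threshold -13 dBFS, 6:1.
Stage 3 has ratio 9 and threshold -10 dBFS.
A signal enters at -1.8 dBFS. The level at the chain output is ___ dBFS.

Stage 1: overshoot 18 dB → 18/3 = 6 dB → -13.8 dBFS.
Stage 2: below threshold (-13.8 ≤ -13); passes unchanged; output -13.8 dBFS.
Stage 3: below threshold (-13.8 ≤ -10); passes unchanged; output -13.8 dBFS.

-13.8 dBFS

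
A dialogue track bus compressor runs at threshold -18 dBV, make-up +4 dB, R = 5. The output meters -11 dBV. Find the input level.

Before make-up, the level was -11 − 4 = -15 dBV.
Post-compression overshoot = -15 − (-18) = 3 dB.
Before 5:1 compression the overshoot was 3 × 5 = 15 dB, so input = -18 + 15 = -3 dBV.

-3 dBV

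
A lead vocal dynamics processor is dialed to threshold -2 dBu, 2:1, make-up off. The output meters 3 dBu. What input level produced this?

That's 5 dB above the -2 dBu threshold.
Input overshoot = R × output overshoot = 10 dB → input = -2 + 10 = 8 dBu.

8 dBu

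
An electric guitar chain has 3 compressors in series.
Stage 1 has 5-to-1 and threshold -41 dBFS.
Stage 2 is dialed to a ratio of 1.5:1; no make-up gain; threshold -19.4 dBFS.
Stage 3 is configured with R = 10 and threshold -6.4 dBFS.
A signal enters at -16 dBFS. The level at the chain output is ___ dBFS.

-36 dBFS

Stage 1: -16 dBFS is 25 dB over -41 dBFS; at 5:1 that becomes 5 dB over, giving -36 dBFS.
Stage 2: below threshold (-36 ≤ -19.4); passes unchanged; output -36 dBFS.
Stage 3: -36 dBFS is at or below the -6.4 dBFS threshold — no compression; output -36 dBFS.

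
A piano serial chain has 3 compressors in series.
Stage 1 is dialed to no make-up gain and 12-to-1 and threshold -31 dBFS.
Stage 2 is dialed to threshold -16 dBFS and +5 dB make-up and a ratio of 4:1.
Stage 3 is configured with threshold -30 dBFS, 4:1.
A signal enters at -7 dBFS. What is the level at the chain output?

Stage 1: 24 dB above -31 dBFS, reduced 12:1 to 2 dB above → -29 dBFS.
Stage 2: -29 dBFS ≤ -16 dBFS, so stage 2 doesn't engage; make-up brings it to -24 dBFS.
Stage 3: 6 dB above -30 dBFS, reduced 4:1 to 1.5 dB above → -28.5 dBFS.

-28.5 dBFS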